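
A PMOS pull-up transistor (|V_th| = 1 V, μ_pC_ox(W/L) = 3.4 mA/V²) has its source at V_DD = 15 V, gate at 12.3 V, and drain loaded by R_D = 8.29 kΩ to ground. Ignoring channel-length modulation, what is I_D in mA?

V_SG = V_DD − V_G = 15 − 12.3 = 2.7 V, so V_ov = 2.7 − 1 = 1.7 V.
Assume saturation: I_D = ½ k_p V_ov² = 0.5 × 3.4 × 1.7² = 4.91 mA, giving V_SD = V_DD − I_D R_D = 15 − 4.91 × 8.29 = -25.7 V.
But -25.7 V < V_ov = 1.7 V, so the device is actually in triode.
In triode I_D = k_p[V_ov V_SD − ½ V_SD²] and I_D = (V_DD − V_SD)/R_D. Equating: 14.1 V_SD² − 48.92 V_SD + 15 = 0, giving V_SD = 0.34 V (the root below V_ov).
I_D = (15 − 0.34) / 8.29 = 1.77 mA.

I_D = 1.77 mA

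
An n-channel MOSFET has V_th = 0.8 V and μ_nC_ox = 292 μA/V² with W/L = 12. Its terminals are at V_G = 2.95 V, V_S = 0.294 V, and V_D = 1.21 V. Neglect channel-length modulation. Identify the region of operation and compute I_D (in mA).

V_GS = V_G − V_S = 2.95 − 0.294 = 2.66 V; V_DS = V_D − V_S = 1.21 − 0.294 = 0.916 V.
k_n = μ_nC_ox · (W/L) = 3.504 mA/V².
V_ov = V_GS − V_th = 2.66 − 0.8 = 1.86 V.
Since V_DS = 0.916 V < V_ov = 1.86 V, the device is in the triode region.
I_D = k_n [V_ov · V_DS − ½ V_DS²] = 3.504 × [1.86 × 0.916 − 0.5 × 0.916²] = 4.49 mA.

Triode; I_D = 4.49 mA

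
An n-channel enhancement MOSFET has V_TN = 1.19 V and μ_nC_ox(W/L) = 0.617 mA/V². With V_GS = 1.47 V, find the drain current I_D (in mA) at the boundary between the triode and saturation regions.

I_D = 0.0242 mA

At the boundary V_DS = V_ov = V_GS − V_TN = 1.47 − 1.19 = 0.28 V.
I_D = ½ k_n V_ov² = 0.5 × 0.617 × 0.28² = 0.0242 mA.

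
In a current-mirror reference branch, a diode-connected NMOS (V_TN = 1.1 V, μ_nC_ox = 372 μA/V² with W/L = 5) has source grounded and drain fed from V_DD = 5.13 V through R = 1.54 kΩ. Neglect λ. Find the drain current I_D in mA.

With gate tied to drain, V_GS = V_DS ≥ V_GS − V_TN, so the device is in saturation.
k_n = μ_nC_ox · (W/L) = 1.86 mA/V².
KCL at the drain: ½ k_n (V_GS − V_TN)² = (V_DD − V_GS)/R.
Let x = V_GS − 1.1. Then 1.43 x² + x − 4.03 = 0, giving x = 1.36 V (positive root), so V_GS = 2.46 V.
I_D = (V_DD − V_GS)/R = (5.13 − 2.46) / 1.54 = 1.73 mA.

I_D = 1.73 mA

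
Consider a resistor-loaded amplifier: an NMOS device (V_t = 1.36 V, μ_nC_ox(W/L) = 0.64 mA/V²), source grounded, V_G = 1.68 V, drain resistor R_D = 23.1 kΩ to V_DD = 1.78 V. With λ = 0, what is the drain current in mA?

V_GS = V_G = 1.68 V, so V_ov = 1.68 − 1.36 = 0.32 V.
Assume saturation: I_D = ½ k_n V_ov² = 0.5 × 0.64 × 0.32² = 0.0328 mA, giving V_DS = V_DD − I_D R_D = 1.78 − 0.0328 × 23.1 = 1.02 V.
V_DS = 1.02 V ≥ V_ov = 0.32 V, confirming saturation.

I_D = 0.0328 mA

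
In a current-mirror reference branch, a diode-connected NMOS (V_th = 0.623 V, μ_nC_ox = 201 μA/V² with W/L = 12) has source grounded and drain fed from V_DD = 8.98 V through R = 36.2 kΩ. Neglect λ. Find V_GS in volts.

V_GS = 1.05 V

With gate tied to drain, V_GS = V_DS ≥ V_GS − V_th, so the device is in saturation.
k_n = μ_nC_ox · (W/L) = 2.412 mA/V².
KCL at the drain: ½ k_n (V_GS − V_th)² = (V_DD − V_GS)/R.
Let x = V_GS − 0.623. Then 43.7 x² + x − 8.357 = 0, giving x = 0.426 V (positive root), so V_GS = 1.05 V.
I_D = (V_DD − V_GS)/R = (8.98 − 1.05) / 36.2 = 0.219 mA.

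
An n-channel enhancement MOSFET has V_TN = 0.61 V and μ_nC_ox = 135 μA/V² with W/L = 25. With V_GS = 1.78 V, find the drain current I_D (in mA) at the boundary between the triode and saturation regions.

I_D = 2.31 mA

At the boundary V_DS = V_ov = V_GS − V_TN = 1.78 − 0.61 = 1.17 V.
k_n = μ_nC_ox · (W/L) = 3.375 mA/V².
I_D = ½ k_n V_ov² = 0.5 × 3.375 × 1.17² = 2.31 mA.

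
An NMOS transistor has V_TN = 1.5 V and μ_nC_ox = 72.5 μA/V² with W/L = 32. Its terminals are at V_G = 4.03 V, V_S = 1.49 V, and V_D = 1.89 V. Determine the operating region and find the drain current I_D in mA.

Triode; I_D = 0.780 mA

V_GS = V_G − V_S = 4.03 − 1.49 = 2.54 V; V_DS = V_D − V_S = 1.89 − 1.49 = 0.4 V.
k_n = μ_nC_ox · (W/L) = 2.32 mA/V².
V_ov = V_GS − V_TN = 2.54 − 1.5 = 1.04 V.
Since V_DS = 0.4 V < V_ov = 1.04 V, the device is in the triode region.
I_D = k_n [V_ov · V_DS − ½ V_DS²] = 2.32 × [1.04 × 0.4 − 0.5 × 0.4²] = 0.78 mA.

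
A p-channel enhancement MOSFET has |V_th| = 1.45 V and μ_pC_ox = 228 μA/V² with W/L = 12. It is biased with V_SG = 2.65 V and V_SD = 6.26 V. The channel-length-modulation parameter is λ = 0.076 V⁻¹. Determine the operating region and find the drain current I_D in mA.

k_p = μ_pC_ox · (W/L) = 2.736 mA/V².
V_ov = V_SG − |V_th| = 2.65 − 1.45 = 1.2 V.
Since V_SD = 6.26 V ≥ V_ov = 1.2 V, the device is in saturation.
I_D = ½ k_p V_ov² (1 + λ V_SD) = 0.5 × 2.736 × 1.2² × (1 + 0.076 × 6.26) = 2.91 mA.

Saturation; I_D = 2.91 mA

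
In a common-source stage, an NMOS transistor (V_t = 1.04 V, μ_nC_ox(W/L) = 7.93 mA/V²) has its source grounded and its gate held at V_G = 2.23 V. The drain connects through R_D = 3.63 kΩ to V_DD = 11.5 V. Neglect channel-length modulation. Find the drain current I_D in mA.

I_D = 3.06 mA

V_GS = V_G = 2.23 V, so V_ov = 2.23 − 1.04 = 1.19 V.
Assume saturation: I_D = ½ k_n V_ov² = 0.5 × 7.93 × 1.19² = 5.61 mA, giving V_DS = V_DD − I_D R_D = 11.5 − 5.61 × 3.63 = -8.88 V.
But -8.88 V < V_ov = 1.19 V, so the device is actually in triode.
In triode I_D = k_n[V_ov V_DS − ½ V_DS²] and I_D = (V_DD − V_DS)/R_D. Equating: 14.4 V_DS² − 35.26 V_DS + 11.5 = 0, giving V_DS = 0.387 V (the root below V_ov).
I_D = (11.5 − 0.387) / 3.63 = 3.06 mA.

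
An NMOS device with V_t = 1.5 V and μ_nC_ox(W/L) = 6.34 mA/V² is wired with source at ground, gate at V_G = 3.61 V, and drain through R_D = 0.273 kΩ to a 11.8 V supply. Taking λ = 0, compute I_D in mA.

I_D = 14.1 mA

V_GS = V_G = 3.61 V, so V_ov = 3.61 − 1.5 = 2.11 V.
Assume saturation: I_D = ½ k_n V_ov² = 0.5 × 6.34 × 2.11² = 14.1 mA, giving V_DS = V_DD − I_D R_D = 11.8 − 14.1 × 0.273 = 7.95 V.
V_DS = 7.95 V ≥ V_ov = 2.11 V, confirming saturation.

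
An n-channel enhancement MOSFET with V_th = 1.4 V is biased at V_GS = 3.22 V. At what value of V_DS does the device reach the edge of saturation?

V_DS,sat = 1.82 V

The boundary between triode and saturation is V_DS = V_GS − V_th = V_ov.
V_ov = 3.22 − 1.4 = 1.82 V.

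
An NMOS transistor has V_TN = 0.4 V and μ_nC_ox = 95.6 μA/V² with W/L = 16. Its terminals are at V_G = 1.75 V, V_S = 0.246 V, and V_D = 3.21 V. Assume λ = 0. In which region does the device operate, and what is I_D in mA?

Saturation; I_D = 0.932 mA

V_GS = V_G − V_S = 1.75 − 0.246 = 1.5 V; V_DS = V_D − V_S = 3.21 − 0.246 = 2.96 V.
k_n = μ_nC_ox · (W/L) = 1.53 mA/V².
V_ov = V_GS − V_TN = 1.5 − 0.4 = 1.1 V.
Since V_DS = 2.96 V ≥ V_ov = 1.1 V, the device is in saturation.
I_D = ½ k_n V_ov² = 0.5 × 1.53 × 1.1² = 0.932 mA.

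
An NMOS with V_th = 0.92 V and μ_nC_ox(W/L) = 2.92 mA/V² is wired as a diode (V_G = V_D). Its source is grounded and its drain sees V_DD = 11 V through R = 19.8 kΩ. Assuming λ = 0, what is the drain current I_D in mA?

I_D = 0.480 mA

With gate tied to drain, V_GS = V_DS ≥ V_GS − V_th, so the device is in saturation.
KCL at the drain: ½ k_n (V_GS − V_th)² = (V_DD − V_GS)/R.
Let x = V_GS − 0.92. Then 28.9 x² + x − 10.08 = 0, giving x = 0.573 V (positive root), so V_GS = 1.49 V.
I_D = (V_DD − V_GS)/R = (11 − 1.49) / 19.8 = 0.48 mA.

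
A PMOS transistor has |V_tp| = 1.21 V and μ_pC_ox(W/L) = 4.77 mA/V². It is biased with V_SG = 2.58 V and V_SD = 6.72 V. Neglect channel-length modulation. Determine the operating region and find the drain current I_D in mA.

Saturation; I_D = 4.48 mA

V_ov = V_SG − |V_tp| = 2.58 − 1.21 = 1.37 V.
Since V_SD = 6.72 V ≥ V_ov = 1.37 V, the device is in saturation.
I_D = ½ k_p V_ov² = 0.5 × 4.77 × 1.37² = 4.48 mA.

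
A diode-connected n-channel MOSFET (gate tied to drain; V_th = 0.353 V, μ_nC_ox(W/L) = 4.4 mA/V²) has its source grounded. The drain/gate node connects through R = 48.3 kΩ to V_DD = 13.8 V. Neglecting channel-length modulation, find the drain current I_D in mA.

I_D = 0.271 mA

With gate tied to drain, V_GS = V_DS ≥ V_GS − V_th, so the device is in saturation.
KCL at the drain: ½ k_n (V_GS − V_th)² = (V_DD − V_GS)/R.
Let x = V_GS − 0.353. Then 106 x² + x − 13.45 = 0, giving x = 0.351 V (positive root), so V_GS = 0.704 V.
I_D = (V_DD − V_GS)/R = (13.8 − 0.704) / 48.3 = 0.271 mA.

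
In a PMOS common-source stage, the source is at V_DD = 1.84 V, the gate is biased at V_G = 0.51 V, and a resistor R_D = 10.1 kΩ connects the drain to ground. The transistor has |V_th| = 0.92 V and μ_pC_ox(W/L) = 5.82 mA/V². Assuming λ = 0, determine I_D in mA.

I_D = 0.174 mA

V_SG = V_DD − V_G = 1.84 − 0.51 = 1.33 V, so V_ov = 1.33 − 0.92 = 0.41 V.
Assume saturation: I_D = ½ k_p V_ov² = 0.5 × 5.82 × 0.41² = 0.489 mA, giving V_SD = V_DD − I_D R_D = 1.84 − 0.489 × 10.1 = -3.1 V.
But -3.1 V < V_ov = 0.41 V, so the device is actually in triode.
In triode I_D = k_p[V_ov V_SD − ½ V_SD²] and I_D = (V_DD − V_SD)/R_D. Equating: 29.4 V_SD² − 25.1 V_SD + 1.84 = 0, giving V_SD = 0.081 V (the root below V_ov).
I_D = (1.84 − 0.081) / 10.1 = 0.174 mA.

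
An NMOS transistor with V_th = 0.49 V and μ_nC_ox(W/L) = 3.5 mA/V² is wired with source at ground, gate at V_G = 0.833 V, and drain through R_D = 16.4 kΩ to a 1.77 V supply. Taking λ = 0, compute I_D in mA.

V_GS = V_G = 0.833 V, so V_ov = 0.833 − 0.49 = 0.343 V.
Assume saturation: I_D = ½ k_n V_ov² = 0.5 × 3.5 × 0.343² = 0.206 mA, giving V_DS = V_DD − I_D R_D = 1.77 − 0.206 × 16.4 = -1.61 V.
But -1.61 V < V_ov = 0.343 V, so the device is actually in triode.
In triode I_D = k_n[V_ov V_DS − ½ V_DS²] and I_D = (V_DD − V_DS)/R_D. Equating: 28.7 V_DS² − 20.69 V_DS + 1.77 = 0, giving V_DS = 0.0992 V (the root below V_ov).
I_D = (1.77 − 0.0992) / 16.4 = 0.102 mA.

I_D = 0.102 mA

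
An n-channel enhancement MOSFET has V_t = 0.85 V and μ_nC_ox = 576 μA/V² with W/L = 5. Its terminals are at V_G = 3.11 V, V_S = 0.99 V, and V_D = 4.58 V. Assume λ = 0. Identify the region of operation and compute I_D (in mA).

V_GS = V_G − V_S = 3.11 − 0.99 = 2.12 V; V_DS = V_D − V_S = 4.58 − 0.99 = 3.59 V.
k_n = μ_nC_ox · (W/L) = 2.88 mA/V².
V_ov = V_GS − V_t = 2.12 − 0.85 = 1.27 V.
Since V_DS = 3.59 V ≥ V_ov = 1.27 V, the device is in saturation.
I_D = ½ k_n V_ov² = 0.5 × 2.88 × 1.27² = 2.32 mA.

Saturation; I_D = 2.32 mA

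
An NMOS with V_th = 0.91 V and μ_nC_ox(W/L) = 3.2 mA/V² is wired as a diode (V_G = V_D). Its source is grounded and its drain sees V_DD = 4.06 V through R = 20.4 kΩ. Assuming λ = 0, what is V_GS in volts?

With gate tied to drain, V_GS = V_DS ≥ V_GS − V_th, so the device is in saturation.
KCL at the drain: ½ k_n (V_GS − V_th)² = (V_DD − V_GS)/R.
Let x = V_GS − 0.91. Then 32.6 x² + x − 3.15 = 0, giving x = 0.296 V (positive root), so V_GS = 1.21 V.
I_D = (V_DD − V_GS)/R = (4.06 − 1.21) / 20.4 = 0.14 mA.

V_GS = 1.21 V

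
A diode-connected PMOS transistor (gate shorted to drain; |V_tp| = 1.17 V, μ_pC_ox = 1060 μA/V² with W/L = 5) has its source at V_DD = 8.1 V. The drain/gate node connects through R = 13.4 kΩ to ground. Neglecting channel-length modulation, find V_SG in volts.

With gate tied to drain, V_SG = V_SD ≥ V_SG − |V_tp|, so the device is in saturation.
k_p = μ_pC_ox · (W/L) = 5.3 mA/V².
KCL at the drain: ½ k_p (V_SG − |V_tp|)² = (V_DD − V_SG)/R.
Let x = V_SG − 1.17. Then 35.5 x² + x − 6.93 = 0, giving x = 0.428 V (positive root), so V_SG = 1.6 V.
I_D = (V_DD − V_SG)/R = (8.1 − 1.6) / 13.4 = 0.485 mA.

V_SG = 1.60 V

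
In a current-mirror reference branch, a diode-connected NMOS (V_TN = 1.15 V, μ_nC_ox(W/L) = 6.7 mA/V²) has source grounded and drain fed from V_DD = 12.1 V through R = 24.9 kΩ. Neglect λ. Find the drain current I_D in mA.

I_D = 0.425 mA

With gate tied to drain, V_GS = V_DS ≥ V_GS − V_TN, so the device is in saturation.
KCL at the drain: ½ k_n (V_GS − V_TN)² = (V_DD − V_GS)/R.
Let x = V_GS − 1.15. Then 83.4 x² + x − 10.95 = 0, giving x = 0.356 V (positive root), so V_GS = 1.51 V.
I_D = (V_DD − V_GS)/R = (12.1 − 1.51) / 24.9 = 0.425 mA.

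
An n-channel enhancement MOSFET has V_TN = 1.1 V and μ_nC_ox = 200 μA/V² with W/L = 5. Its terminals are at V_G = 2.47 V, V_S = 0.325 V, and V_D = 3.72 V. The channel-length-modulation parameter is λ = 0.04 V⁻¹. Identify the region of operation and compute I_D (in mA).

V_GS = V_G − V_S = 2.47 − 0.325 = 2.15 V; V_DS = V_D − V_S = 3.72 − 0.325 = 3.4 V.
k_n = μ_nC_ox · (W/L) = 1 mA/V².
V_ov = V_GS − V_TN = 2.15 − 1.1 = 1.04 V.
Since V_DS = 3.4 V ≥ V_ov = 1.04 V, the device is in saturation.
I_D = ½ k_n V_ov² (1 + λ V_DS) = 0.5 × 1 × 1.04² × (1 + 0.04 × 3.4) = 0.62 mA.

Saturation; I_D = 0.620 mA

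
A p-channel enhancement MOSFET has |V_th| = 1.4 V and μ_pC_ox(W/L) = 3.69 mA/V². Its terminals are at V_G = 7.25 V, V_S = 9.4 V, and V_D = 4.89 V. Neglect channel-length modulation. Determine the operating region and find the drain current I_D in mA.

Saturation; I_D = 1.04 mA

V_SG = V_S − V_G = 9.4 − 7.25 = 2.15 V; V_SD = V_S − V_D = 9.4 − 4.89 = 4.51 V.
V_ov = V_SG − |V_th| = 2.15 − 1.4 = 0.75 V.
Since V_SD = 4.51 V ≥ V_ov = 0.75 V, the device is in saturation.
I_D = ½ k_p V_ov² = 0.5 × 3.69 × 0.75² = 1.04 mA.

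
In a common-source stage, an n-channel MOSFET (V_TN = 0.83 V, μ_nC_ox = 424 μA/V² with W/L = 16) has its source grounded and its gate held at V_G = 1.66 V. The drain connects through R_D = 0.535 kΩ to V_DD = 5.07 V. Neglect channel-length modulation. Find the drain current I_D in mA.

I_D = 2.34 mA

V_GS = V_G = 1.66 V, so V_ov = 1.66 − 0.83 = 0.83 V.
k_n = μ_nC_ox · (W/L) = 6.784 mA/V².
Assume saturation: I_D = ½ k_n V_ov² = 0.5 × 6.784 × 0.83² = 2.34 mA, giving V_DS = V_DD − I_D R_D = 5.07 − 2.34 × 0.535 = 3.82 V.
V_DS = 3.82 V ≥ V_ov = 0.83 V, confirming saturation.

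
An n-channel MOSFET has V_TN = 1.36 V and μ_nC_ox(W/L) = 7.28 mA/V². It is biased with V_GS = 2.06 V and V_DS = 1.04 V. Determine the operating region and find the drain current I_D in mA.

V_ov = V_GS − V_TN = 2.06 − 1.36 = 0.7 V.
Since V_DS = 1.04 V ≥ V_ov = 0.7 V, the device is in saturation.
I_D = ½ k_n V_ov² = 0.5 × 7.28 × 0.7² = 1.78 mA.

Saturation; I_D = 1.78 mA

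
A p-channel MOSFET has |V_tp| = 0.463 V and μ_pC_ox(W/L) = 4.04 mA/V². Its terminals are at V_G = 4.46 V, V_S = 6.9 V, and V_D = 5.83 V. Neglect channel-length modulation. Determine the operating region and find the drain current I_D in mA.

Triode; I_D = 6.23 mA

V_SG = V_S − V_G = 6.9 − 4.46 = 2.44 V; V_SD = V_S − V_D = 6.9 − 5.83 = 1.07 V.
V_ov = V_SG − |V_tp| = 2.44 − 0.463 = 1.98 V.
Since V_SD = 1.07 V < V_ov = 1.98 V, the device is in the triode region.
I_D = k_p [V_ov · V_SD − ½ V_SD²] = 4.04 × [1.98 × 1.07 − 0.5 × 1.07²] = 6.23 mA.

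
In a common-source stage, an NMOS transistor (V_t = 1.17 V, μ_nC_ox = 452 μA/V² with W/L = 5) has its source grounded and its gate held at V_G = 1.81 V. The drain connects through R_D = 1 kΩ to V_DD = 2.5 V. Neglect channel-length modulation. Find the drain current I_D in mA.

V_GS = V_G = 1.81 V, so V_ov = 1.81 − 1.17 = 0.64 V.
k_n = μ_nC_ox · (W/L) = 2.26 mA/V².
Assume saturation: I_D = ½ k_n V_ov² = 0.5 × 2.26 × 0.64² = 0.463 mA, giving V_DS = V_DD − I_D R_D = 2.5 − 0.463 × 1 = 2.04 V.
V_DS = 2.04 V ≥ V_ov = 0.64 V, confirming saturation.

I_D = 0.463 mA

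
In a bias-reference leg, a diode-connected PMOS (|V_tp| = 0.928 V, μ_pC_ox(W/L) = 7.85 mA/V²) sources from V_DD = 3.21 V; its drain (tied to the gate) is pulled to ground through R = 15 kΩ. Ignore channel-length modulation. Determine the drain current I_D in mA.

With gate tied to drain, V_SG = V_SD ≥ V_SG − |V_tp|, so the device is in saturation.
KCL at the drain: ½ k_p (V_SG − |V_tp|)² = (V_DD − V_SG)/R.
Let x = V_SG − 0.928. Then 58.9 x² + x − 2.282 = 0, giving x = 0.189 V (positive root), so V_SG = 1.12 V.
I_D = (V_DD − V_SG)/R = (3.21 − 1.12) / 15 = 0.14 mA.

I_D = 0.140 mA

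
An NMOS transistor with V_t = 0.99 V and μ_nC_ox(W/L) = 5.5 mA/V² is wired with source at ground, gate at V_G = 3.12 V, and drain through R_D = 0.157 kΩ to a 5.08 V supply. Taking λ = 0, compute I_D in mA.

I_D = 12.5 mA

V_GS = V_G = 3.12 V, so V_ov = 3.12 − 0.99 = 2.13 V.
Assume saturation: I_D = ½ k_n V_ov² = 0.5 × 5.5 × 2.13² = 12.5 mA, giving V_DS = V_DD − I_D R_D = 5.08 − 12.5 × 0.157 = 3.12 V.
V_DS = 3.12 V ≥ V_ov = 2.13 V, confirming saturation.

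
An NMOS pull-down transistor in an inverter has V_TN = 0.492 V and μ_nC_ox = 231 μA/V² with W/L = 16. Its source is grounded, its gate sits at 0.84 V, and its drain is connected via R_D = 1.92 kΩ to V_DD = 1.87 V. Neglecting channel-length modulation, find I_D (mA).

V_GS = V_G = 0.84 V, so V_ov = 0.84 − 0.492 = 0.348 V.
k_n = μ_nC_ox · (W/L) = 3.696 mA/V².
Assume saturation: I_D = ½ k_n V_ov² = 0.5 × 3.696 × 0.348² = 0.224 mA, giving V_DS = V_DD − I_D R_D = 1.87 − 0.224 × 1.92 = 1.44 V.
V_DS = 1.44 V ≥ V_ov = 0.348 V, confirming saturation.

I_D = 0.224 mA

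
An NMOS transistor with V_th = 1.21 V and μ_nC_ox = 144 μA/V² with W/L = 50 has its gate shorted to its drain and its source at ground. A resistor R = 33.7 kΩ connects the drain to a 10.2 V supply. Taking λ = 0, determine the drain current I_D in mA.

I_D = 0.259 mA

With gate tied to drain, V_GS = V_DS ≥ V_GS − V_th, so the device is in saturation.
k_n = μ_nC_ox · (W/L) = 7.2 mA/V².
KCL at the drain: ½ k_n (V_GS − V_th)² = (V_DD − V_GS)/R.
Let x = V_GS − 1.21. Then 121 x² + x − 8.99 = 0, giving x = 0.268 V (positive root), so V_GS = 1.48 V.
I_D = (V_DD − V_GS)/R = (10.2 − 1.48) / 33.7 = 0.259 mA.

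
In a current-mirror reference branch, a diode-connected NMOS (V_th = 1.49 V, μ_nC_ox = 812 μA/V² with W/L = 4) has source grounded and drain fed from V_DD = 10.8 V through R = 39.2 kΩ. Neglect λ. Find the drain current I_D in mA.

I_D = 0.228 mA

With gate tied to drain, V_GS = V_DS ≥ V_GS − V_th, so the device is in saturation.
k_n = μ_nC_ox · (W/L) = 3.248 mA/V².
KCL at the drain: ½ k_n (V_GS − V_th)² = (V_DD − V_GS)/R.
Let x = V_GS − 1.49. Then 63.7 x² + x − 9.31 = 0, giving x = 0.375 V (positive root), so V_GS = 1.86 V.
I_D = (V_DD − V_GS)/R = (10.8 − 1.86) / 39.2 = 0.228 mA.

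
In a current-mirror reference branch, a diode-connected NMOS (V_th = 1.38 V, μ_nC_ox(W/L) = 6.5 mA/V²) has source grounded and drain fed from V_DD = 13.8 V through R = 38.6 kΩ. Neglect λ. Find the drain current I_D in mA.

With gate tied to drain, V_GS = V_DS ≥ V_GS − V_th, so the device is in saturation.
KCL at the drain: ½ k_n (V_GS − V_th)² = (V_DD − V_GS)/R.
Let x = V_GS − 1.38. Then 125 x² + x − 12.42 = 0, giving x = 0.311 V (positive root), so V_GS = 1.69 V.
I_D = (V_DD − V_GS)/R = (13.8 − 1.69) / 38.6 = 0.314 mA.

I_D = 0.314 mA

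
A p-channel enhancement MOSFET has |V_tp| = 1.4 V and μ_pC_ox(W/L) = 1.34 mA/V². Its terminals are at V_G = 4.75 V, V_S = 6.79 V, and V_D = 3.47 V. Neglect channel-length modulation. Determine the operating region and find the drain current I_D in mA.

V_SG = V_S − V_G = 6.79 − 4.75 = 2.04 V; V_SD = V_S − V_D = 6.79 − 3.47 = 3.32 V.
V_ov = V_SG − |V_tp| = 2.04 − 1.4 = 0.64 V.
Since V_SD = 3.32 V ≥ V_ov = 0.64 V, the device is in saturation.
I_D = ½ k_p V_ov² = 0.5 × 1.34 × 0.64² = 0.274 mA.

Saturation; I_D = 0.274 mA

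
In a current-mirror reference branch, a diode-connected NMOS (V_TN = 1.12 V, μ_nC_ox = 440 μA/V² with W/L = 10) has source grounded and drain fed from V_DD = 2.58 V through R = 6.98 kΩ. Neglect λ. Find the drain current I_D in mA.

I_D = 0.169 mA

With gate tied to drain, V_GS = V_DS ≥ V_GS − V_TN, so the device is in saturation.
k_n = μ_nC_ox · (W/L) = 4.4 mA/V².
KCL at the drain: ½ k_n (V_GS − V_TN)² = (V_DD − V_GS)/R.
Let x = V_GS − 1.12. Then 15.4 x² + x − 1.46 = 0, giving x = 0.277 V (positive root), so V_GS = 1.4 V.
I_D = (V_DD − V_GS)/R = (2.58 − 1.4) / 6.98 = 0.169 mA.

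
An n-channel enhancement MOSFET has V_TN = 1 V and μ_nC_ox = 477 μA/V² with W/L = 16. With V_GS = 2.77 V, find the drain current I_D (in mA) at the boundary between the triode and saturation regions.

At the boundary V_DS = V_ov = V_GS − V_TN = 2.77 − 1 = 1.77 V.
k_n = μ_nC_ox · (W/L) = 7.632 mA/V².
I_D = ½ k_n V_ov² = 0.5 × 7.632 × 1.77² = 12 mA.

I_D = 12.0 mA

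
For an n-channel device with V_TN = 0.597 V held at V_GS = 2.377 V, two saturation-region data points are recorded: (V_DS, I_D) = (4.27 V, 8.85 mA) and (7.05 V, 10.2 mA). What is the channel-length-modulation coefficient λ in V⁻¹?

λ = 0.0717 V⁻¹

With V_GS fixed, I_D ∝ (1 + λ V_DS) in saturation, so I_D2/I_D1 = (1 + λ V_DS2)/(1 + λ V_DS1).
10.2/8.85 = 1.153 = (1 + 7.05 λ)/(1 + 4.27 λ).
Solving: λ (I_D1 V_DS2 − I_D2 V_DS1) = I_D2 − I_D1, so λ = (10.2 − 8.85) / (8.85 × 7.05 − 10.2 × 4.27) = 1.35 / 18.8 = 0.0717 V⁻¹.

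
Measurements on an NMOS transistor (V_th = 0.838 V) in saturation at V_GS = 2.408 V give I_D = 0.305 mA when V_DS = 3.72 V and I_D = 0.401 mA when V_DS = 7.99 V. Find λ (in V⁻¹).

λ = 0.102 V⁻¹

With V_GS fixed, I_D ∝ (1 + λ V_DS) in saturation, so I_D2/I_D1 = (1 + λ V_DS2)/(1 + λ V_DS1).
0.401/0.305 = 1.315 = (1 + 7.99 λ)/(1 + 3.72 λ).
Solving: λ (I_D1 V_DS2 − I_D2 V_DS1) = I_D2 − I_D1, so λ = (0.401 − 0.305) / (0.305 × 7.99 − 0.401 × 3.72) = 0.096 / 0.945 = 0.102 V⁻¹.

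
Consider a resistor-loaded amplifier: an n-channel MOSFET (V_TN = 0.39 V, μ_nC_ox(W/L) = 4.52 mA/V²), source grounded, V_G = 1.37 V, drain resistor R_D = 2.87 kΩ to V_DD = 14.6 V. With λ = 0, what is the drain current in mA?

I_D = 2.17 mA

V_GS = V_G = 1.37 V, so V_ov = 1.37 − 0.39 = 0.98 V.
Assume saturation: I_D = ½ k_n V_ov² = 0.5 × 4.52 × 0.98² = 2.17 mA, giving V_DS = V_DD − I_D R_D = 14.6 − 2.17 × 2.87 = 8.37 V.
V_DS = 8.37 V ≥ V_ov = 0.98 V, confirming saturation.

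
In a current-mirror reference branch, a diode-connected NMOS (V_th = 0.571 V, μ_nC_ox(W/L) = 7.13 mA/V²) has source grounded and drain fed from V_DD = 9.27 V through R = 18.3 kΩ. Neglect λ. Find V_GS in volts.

With gate tied to drain, V_GS = V_DS ≥ V_GS − V_th, so the device is in saturation.
KCL at the drain: ½ k_n (V_GS − V_th)² = (V_DD − V_GS)/R.
Let x = V_GS − 0.571. Then 65.2 x² + x − 8.699 = 0, giving x = 0.358 V (positive root), so V_GS = 0.929 V.
I_D = (V_DD − V_GS)/R = (9.27 − 0.929) / 18.3 = 0.456 mA.

V_GS = 0.929 V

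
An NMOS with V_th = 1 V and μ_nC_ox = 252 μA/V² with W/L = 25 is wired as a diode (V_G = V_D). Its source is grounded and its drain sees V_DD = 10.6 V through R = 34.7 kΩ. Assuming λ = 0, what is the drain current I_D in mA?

With gate tied to drain, V_GS = V_DS ≥ V_GS − V_th, so the device is in saturation.
k_n = μ_nC_ox · (W/L) = 6.3 mA/V².
KCL at the drain: ½ k_n (V_GS − V_th)² = (V_DD − V_GS)/R.
Let x = V_GS − 1. Then 109 x² + x − 9.6 = 0, giving x = 0.292 V (positive root), so V_GS = 1.29 V.
I_D = (V_DD − V_GS)/R = (10.6 − 1.29) / 34.7 = 0.268 mA.

I_D = 0.268 mA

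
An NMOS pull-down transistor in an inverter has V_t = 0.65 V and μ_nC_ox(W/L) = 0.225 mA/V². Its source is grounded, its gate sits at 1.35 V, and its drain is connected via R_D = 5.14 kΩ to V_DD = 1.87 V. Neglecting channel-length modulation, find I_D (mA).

V_GS = V_G = 1.35 V, so V_ov = 1.35 − 0.65 = 0.7 V.
Assume saturation: I_D = ½ k_n V_ov² = 0.5 × 0.225 × 0.7² = 0.0551 mA, giving V_DS = V_DD − I_D R_D = 1.87 − 0.0551 × 5.14 = 1.59 V.
V_DS = 1.59 V ≥ V_ov = 0.7 V, confirming saturation.

I_D = 0.0551 mA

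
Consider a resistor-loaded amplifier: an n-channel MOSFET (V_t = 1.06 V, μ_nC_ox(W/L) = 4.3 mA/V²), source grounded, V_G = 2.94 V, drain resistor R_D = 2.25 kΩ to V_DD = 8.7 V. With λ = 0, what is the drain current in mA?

I_D = 3.63 mA

V_GS = V_G = 2.94 V, so V_ov = 2.94 − 1.06 = 1.88 V.
Assume saturation: I_D = ½ k_n V_ov² = 0.5 × 4.3 × 1.88² = 7.6 mA, giving V_DS = V_DD − I_D R_D = 8.7 − 7.6 × 2.25 = -8.4 V.
But -8.4 V < V_ov = 1.88 V, so the device is actually in triode.
In triode I_D = k_n[V_ov V_DS − ½ V_DS²] and I_D = (V_DD − V_DS)/R_D. Equating: 4.84 V_DS² − 19.19 V_DS + 8.7 = 0, giving V_DS = 0.522 V (the root below V_ov).
I_D = (8.7 − 0.522) / 2.25 = 3.63 mA.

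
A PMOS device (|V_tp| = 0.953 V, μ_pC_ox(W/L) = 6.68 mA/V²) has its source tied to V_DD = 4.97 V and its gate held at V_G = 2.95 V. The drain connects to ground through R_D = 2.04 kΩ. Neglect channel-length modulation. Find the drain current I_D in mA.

V_SG = V_DD − V_G = 4.97 − 2.95 = 2.02 V, so V_ov = 2.02 − 0.953 = 1.07 V.
Assume saturation: I_D = ½ k_p V_ov² = 0.5 × 6.68 × 1.07² = 3.8 mA, giving V_SD = V_DD − I_D R_D = 4.97 − 3.8 × 2.04 = -2.79 V.
But -2.79 V < V_ov = 1.07 V, so the device is actually in triode.
In triode I_D = k_p[V_ov V_SD − ½ V_SD²] and I_D = (V_DD − V_SD)/R_D. Equating: 6.81 V_SD² − 15.54 V_SD + 4.97 = 0, giving V_SD = 0.385 V (the root below V_ov).
I_D = (4.97 − 0.385) / 2.04 = 2.25 mA.

I_D = 2.25 mA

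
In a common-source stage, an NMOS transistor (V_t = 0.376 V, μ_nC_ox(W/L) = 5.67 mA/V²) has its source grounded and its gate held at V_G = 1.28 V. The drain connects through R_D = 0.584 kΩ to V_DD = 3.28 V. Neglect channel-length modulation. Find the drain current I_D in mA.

I_D = 2.32 mA

V_GS = V_G = 1.28 V, so V_ov = 1.28 − 0.376 = 0.904 V.
Assume saturation: I_D = ½ k_n V_ov² = 0.5 × 5.67 × 0.904² = 2.32 mA, giving V_DS = V_DD − I_D R_D = 3.28 − 2.32 × 0.584 = 1.93 V.
V_DS = 1.93 V ≥ V_ov = 0.904 V, confirming saturation.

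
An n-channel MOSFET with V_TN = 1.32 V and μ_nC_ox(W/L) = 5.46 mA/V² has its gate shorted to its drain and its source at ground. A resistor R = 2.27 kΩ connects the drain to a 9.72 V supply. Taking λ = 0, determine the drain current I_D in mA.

With gate tied to drain, V_GS = V_DS ≥ V_GS − V_TN, so the device is in saturation.
KCL at the drain: ½ k_n (V_GS − V_TN)² = (V_DD − V_GS)/R.
Let x = V_GS − 1.32. Then 6.2 x² + x − 8.4 = 0, giving x = 1.09 V (positive root), so V_GS = 2.41 V.
I_D = (V_DD − V_GS)/R = (9.72 − 2.41) / 2.27 = 3.22 mA.

I_D = 3.22 mA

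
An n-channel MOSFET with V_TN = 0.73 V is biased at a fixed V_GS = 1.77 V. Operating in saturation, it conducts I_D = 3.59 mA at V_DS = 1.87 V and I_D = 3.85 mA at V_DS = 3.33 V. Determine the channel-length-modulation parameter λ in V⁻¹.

λ = 0.0547 V⁻¹

With V_GS fixed, I_D ∝ (1 + λ V_DS) in saturation, so I_D2/I_D1 = (1 + λ V_DS2)/(1 + λ V_DS1).
3.85/3.59 = 1.072 = (1 + 3.33 λ)/(1 + 1.87 λ).
Solving: λ (I_D1 V_DS2 − I_D2 V_DS1) = I_D2 − I_D1, so λ = (3.85 − 3.59) / (3.59 × 3.33 − 3.85 × 1.87) = 0.26 / 4.76 = 0.0547 V⁻¹.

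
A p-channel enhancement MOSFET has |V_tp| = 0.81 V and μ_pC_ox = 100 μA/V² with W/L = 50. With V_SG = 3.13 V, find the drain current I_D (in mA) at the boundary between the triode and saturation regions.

I_D = 13.5 mA

At the boundary V_SD = V_ov = V_SG − |V_tp| = 3.13 − 0.81 = 2.32 V.
k_p = μ_pC_ox · (W/L) = 5 mA/V².
I_D = ½ k_p V_ov² = 0.5 × 5 × 2.32² = 13.5 mA.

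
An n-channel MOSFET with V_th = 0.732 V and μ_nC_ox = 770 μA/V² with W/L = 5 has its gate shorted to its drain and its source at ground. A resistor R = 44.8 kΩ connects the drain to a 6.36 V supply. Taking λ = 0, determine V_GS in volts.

V_GS = 0.982 V

With gate tied to drain, V_GS = V_DS ≥ V_GS − V_th, so the device is in saturation.
k_n = μ_nC_ox · (W/L) = 3.85 mA/V².
KCL at the drain: ½ k_n (V_GS − V_th)² = (V_DD − V_GS)/R.
Let x = V_GS − 0.732. Then 86.2 x² + x − 5.628 = 0, giving x = 0.25 V (positive root), so V_GS = 0.982 V.
I_D = (V_DD − V_GS)/R = (6.36 − 0.982) / 44.8 = 0.12 mA.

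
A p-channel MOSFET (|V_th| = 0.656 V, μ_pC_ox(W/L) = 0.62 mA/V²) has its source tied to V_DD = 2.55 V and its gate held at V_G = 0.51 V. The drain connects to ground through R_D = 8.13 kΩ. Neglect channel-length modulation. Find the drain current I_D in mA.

I_D = 0.269 mA

V_SG = V_DD − V_G = 2.55 − 0.51 = 2.04 V, so V_ov = 2.04 − 0.656 = 1.38 V.
Assume saturation: I_D = ½ k_p V_ov² = 0.5 × 0.62 × 1.38² = 0.594 mA, giving V_SD = V_DD − I_D R_D = 2.55 − 0.594 × 8.13 = -2.28 V.
But -2.28 V < V_ov = 1.38 V, so the device is actually in triode.
In triode I_D = k_p[V_ov V_SD − ½ V_SD²] and I_D = (V_DD − V_SD)/R_D. Equating: 2.52 V_SD² − 7.976 V_SD + 2.55 = 0, giving V_SD = 0.361 V (the root below V_ov).
I_D = (2.55 − 0.361) / 8.13 = 0.269 mA.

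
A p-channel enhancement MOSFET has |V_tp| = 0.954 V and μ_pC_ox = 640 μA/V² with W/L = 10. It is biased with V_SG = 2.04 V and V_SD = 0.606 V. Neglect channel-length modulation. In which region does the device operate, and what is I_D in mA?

k_p = μ_pC_ox · (W/L) = 6.4 mA/V².
V_ov = V_SG − |V_tp| = 2.04 − 0.954 = 1.09 V.
Since V_SD = 0.606 V < V_ov = 1.09 V, the device is in the triode region.
I_D = k_p [V_ov · V_SD − ½ V_SD²] = 6.4 × [1.09 × 0.606 − 0.5 × 0.606²] = 3.04 mA.

Triode; I_D = 3.04 mA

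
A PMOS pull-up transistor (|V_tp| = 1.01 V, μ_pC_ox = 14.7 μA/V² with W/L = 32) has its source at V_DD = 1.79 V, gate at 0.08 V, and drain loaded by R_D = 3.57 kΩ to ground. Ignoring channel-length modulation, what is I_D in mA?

V_SG = V_DD − V_G = 1.79 − 0.08 = 1.71 V, so V_ov = 1.71 − 1.01 = 0.7 V.
k_p = μ_pC_ox · (W/L) = 0.4704 mA/V².
Assume saturation: I_D = ½ k_p V_ov² = 0.5 × 0.4704 × 0.7² = 0.115 mA, giving V_SD = V_DD − I_D R_D = 1.79 − 0.115 × 3.57 = 1.38 V.
V_SD = 1.38 V ≥ V_ov = 0.7 V, confirming saturation.

I_D = 0.115 mA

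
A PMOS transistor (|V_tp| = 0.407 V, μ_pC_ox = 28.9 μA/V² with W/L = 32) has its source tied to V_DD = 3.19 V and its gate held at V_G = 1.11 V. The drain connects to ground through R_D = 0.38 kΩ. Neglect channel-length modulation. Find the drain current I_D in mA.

V_SG = V_DD − V_G = 3.19 − 1.11 = 2.08 V, so V_ov = 2.08 − 0.407 = 1.67 V.
k_p = μ_pC_ox · (W/L) = 0.9248 mA/V².
Assume saturation: I_D = ½ k_p V_ov² = 0.5 × 0.9248 × 1.67² = 1.29 mA, giving V_SD = V_DD − I_D R_D = 3.19 − 1.29 × 0.38 = 2.7 V.
V_SD = 2.7 V ≥ V_ov = 1.67 V, confirming saturation.

I_D = 1.29 mA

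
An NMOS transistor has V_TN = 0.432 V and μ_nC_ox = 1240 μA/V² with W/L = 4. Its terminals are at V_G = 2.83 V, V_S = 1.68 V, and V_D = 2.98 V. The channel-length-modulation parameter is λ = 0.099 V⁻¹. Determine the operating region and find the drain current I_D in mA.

Saturation; I_D = 1.44 mA

V_GS = V_G − V_S = 2.83 − 1.68 = 1.15 V; V_DS = V_D − V_S = 2.98 − 1.68 = 1.3 V.
k_n = μ_nC_ox · (W/L) = 4.96 mA/V².
V_ov = V_GS − V_TN = 1.15 − 0.432 = 0.718 V.
Since V_DS = 1.3 V ≥ V_ov = 0.718 V, the device is in saturation.
I_D = ½ k_n V_ov² (1 + λ V_DS) = 0.5 × 4.96 × 0.718² × (1 + 0.099 × 1.3) = 1.44 mA.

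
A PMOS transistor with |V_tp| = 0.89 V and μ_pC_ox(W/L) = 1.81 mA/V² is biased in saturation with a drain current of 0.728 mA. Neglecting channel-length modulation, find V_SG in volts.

In saturation I_D = ½ k_p (V_SG − |V_tp|)², so V_SG − |V_tp| = √(2 I_D / k_p) = √(2 × 0.728 / 1.81) = 0.897 V.
V_SG = 0.89 + 0.897 = 1.79 V.

V_SG = 1.79 V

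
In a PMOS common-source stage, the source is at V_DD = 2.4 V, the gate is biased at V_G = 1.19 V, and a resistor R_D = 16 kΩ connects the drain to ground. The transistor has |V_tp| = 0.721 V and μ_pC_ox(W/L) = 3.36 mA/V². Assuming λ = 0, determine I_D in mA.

V_SG = V_DD − V_G = 2.4 − 1.19 = 1.21 V, so V_ov = 1.21 − 0.721 = 0.489 V.
Assume saturation: I_D = ½ k_p V_ov² = 0.5 × 3.36 × 0.489² = 0.402 mA, giving V_SD = V_DD − I_D R_D = 2.4 − 0.402 × 16 = -4.03 V.
But -4.03 V < V_ov = 0.489 V, so the device is actually in triode.
In triode I_D = k_p[V_ov V_SD − ½ V_SD²] and I_D = (V_DD − V_SD)/R_D. Equating: 26.9 V_SD² − 27.29 V_SD + 2.4 = 0, giving V_SD = 0.0973 V (the root below V_ov).
I_D = (2.4 − 0.0973) / 16 = 0.144 mA.

I_D = 0.144 mA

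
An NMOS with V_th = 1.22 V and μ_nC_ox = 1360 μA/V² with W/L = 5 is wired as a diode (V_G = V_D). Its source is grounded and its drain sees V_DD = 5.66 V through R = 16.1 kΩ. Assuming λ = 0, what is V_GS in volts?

With gate tied to drain, V_GS = V_DS ≥ V_GS − V_th, so the device is in saturation.
k_n = μ_nC_ox · (W/L) = 6.8 mA/V².
KCL at the drain: ½ k_n (V_GS − V_th)² = (V_DD − V_GS)/R.
Let x = V_GS − 1.22. Then 54.7 x² + x − 4.44 = 0, giving x = 0.276 V (positive root), so V_GS = 1.5 V.
I_D = (V_DD − V_GS)/R = (5.66 − 1.5) / 16.1 = 0.259 mA.

V_GS = 1.50 V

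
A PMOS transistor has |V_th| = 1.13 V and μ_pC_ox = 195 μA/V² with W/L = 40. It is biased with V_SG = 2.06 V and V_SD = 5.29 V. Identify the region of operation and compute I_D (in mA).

k_p = μ_pC_ox · (W/L) = 7.8 mA/V².
V_ov = V_SG − |V_th| = 2.06 − 1.13 = 0.93 V.
Since V_SD = 5.29 V ≥ V_ov = 0.93 V, the device is in saturation.
I_D = ½ k_p V_ov² = 0.5 × 7.8 × 0.93² = 3.37 mA.

Saturation; I_D = 3.37 mA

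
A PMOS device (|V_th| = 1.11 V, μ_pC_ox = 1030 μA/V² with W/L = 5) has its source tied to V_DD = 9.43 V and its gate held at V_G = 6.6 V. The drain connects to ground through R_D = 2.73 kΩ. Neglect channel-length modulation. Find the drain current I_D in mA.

V_SG = V_DD − V_G = 9.43 − 6.6 = 2.83 V, so V_ov = 2.83 − 1.11 = 1.72 V.
k_p = μ_pC_ox · (W/L) = 5.15 mA/V².
Assume saturation: I_D = ½ k_p V_ov² = 0.5 × 5.15 × 1.72² = 7.62 mA, giving V_SD = V_DD − I_D R_D = 9.43 − 7.62 × 2.73 = -11.4 V.
But -11.4 V < V_ov = 1.72 V, so the device is actually in triode.
In triode I_D = k_p[V_ov V_SD − ½ V_SD²] and I_D = (V_DD − V_SD)/R_D. Equating: 7.03 V_SD² − 25.18 V_SD + 9.43 = 0, giving V_SD = 0.425 V (the root below V_ov).
I_D = (9.43 − 0.425) / 2.73 = 3.3 mA.

I_D = 3.30 mA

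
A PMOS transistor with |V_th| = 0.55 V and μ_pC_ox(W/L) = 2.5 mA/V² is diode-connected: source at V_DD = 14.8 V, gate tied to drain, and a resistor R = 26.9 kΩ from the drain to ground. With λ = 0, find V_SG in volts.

V_SG = 1.19 V

With gate tied to drain, V_SG = V_SD ≥ V_SG − |V_th|, so the device is in saturation.
KCL at the drain: ½ k_p (V_SG − |V_th|)² = (V_DD − V_SG)/R.
Let x = V_SG − 0.55. Then 33.6 x² + x − 14.25 = 0, giving x = 0.636 V (positive root), so V_SG = 1.19 V.
I_D = (V_DD − V_SG)/R = (14.8 − 1.19) / 26.9 = 0.506 mA.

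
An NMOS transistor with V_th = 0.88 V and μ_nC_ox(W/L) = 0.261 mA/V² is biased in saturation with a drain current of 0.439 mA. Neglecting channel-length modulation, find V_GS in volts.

V_GS = 2.71 V

In saturation I_D = ½ k_n (V_GS − V_th)², so V_GS − V_th = √(2 I_D / k_n) = √(2 × 0.439 / 0.261) = 1.83 V.
V_GS = 0.88 + 1.83 = 2.71 V.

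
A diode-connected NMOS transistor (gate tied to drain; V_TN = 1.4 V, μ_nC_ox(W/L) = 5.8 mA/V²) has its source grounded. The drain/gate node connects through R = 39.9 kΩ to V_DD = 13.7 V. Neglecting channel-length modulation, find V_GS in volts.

V_GS = 1.72 V

With gate tied to drain, V_GS = V_DS ≥ V_GS − V_TN, so the device is in saturation.
KCL at the drain: ½ k_n (V_GS − V_TN)² = (V_DD − V_GS)/R.
Let x = V_GS − 1.4. Then 116 x² + x − 12.3 = 0, giving x = 0.322 V (positive root), so V_GS = 1.72 V.
I_D = (V_DD − V_GS)/R = (13.7 − 1.72) / 39.9 = 0.3 mA.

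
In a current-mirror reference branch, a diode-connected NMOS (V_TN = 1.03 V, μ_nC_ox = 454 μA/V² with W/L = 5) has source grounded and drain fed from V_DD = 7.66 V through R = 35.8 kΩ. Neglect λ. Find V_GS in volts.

With gate tied to drain, V_GS = V_DS ≥ V_GS − V_TN, so the device is in saturation.
k_n = μ_nC_ox · (W/L) = 2.27 mA/V².
KCL at the drain: ½ k_n (V_GS − V_TN)² = (V_DD − V_GS)/R.
Let x = V_GS − 1.03. Then 40.6 x² + x − 6.63 = 0, giving x = 0.392 V (positive root), so V_GS = 1.42 V.
I_D = (V_DD − V_GS)/R = (7.66 − 1.42) / 35.8 = 0.174 mA.

V_GS = 1.42 V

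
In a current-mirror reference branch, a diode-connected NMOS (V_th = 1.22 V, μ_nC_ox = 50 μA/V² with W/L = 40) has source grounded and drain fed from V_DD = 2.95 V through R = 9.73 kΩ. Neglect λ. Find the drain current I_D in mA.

I_D = 0.139 mA

With gate tied to drain, V_GS = V_DS ≥ V_GS − V_th, so the device is in saturation.
k_n = μ_nC_ox · (W/L) = 2 mA/V².
KCL at the drain: ½ k_n (V_GS − V_th)² = (V_DD − V_GS)/R.
Let x = V_GS − 1.22. Then 9.73 x² + x − 1.73 = 0, giving x = 0.373 V (positive root), so V_GS = 1.59 V.
I_D = (V_DD − V_GS)/R = (2.95 − 1.59) / 9.73 = 0.139 mA.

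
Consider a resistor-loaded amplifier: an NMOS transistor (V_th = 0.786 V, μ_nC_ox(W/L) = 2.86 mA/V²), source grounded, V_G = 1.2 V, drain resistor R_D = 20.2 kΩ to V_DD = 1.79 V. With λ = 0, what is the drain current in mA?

I_D = 0.0847 mA

V_GS = V_G = 1.2 V, so V_ov = 1.2 − 0.786 = 0.414 V.
Assume saturation: I_D = ½ k_n V_ov² = 0.5 × 2.86 × 0.414² = 0.245 mA, giving V_DS = V_DD − I_D R_D = 1.79 − 0.245 × 20.2 = -3.16 V.
But -3.16 V < V_ov = 0.414 V, so the device is actually in triode.
In triode I_D = k_n[V_ov V_DS − ½ V_DS²] and I_D = (V_DD − V_DS)/R_D. Equating: 28.9 V_DS² − 24.92 V_DS + 1.79 = 0, giving V_DS = 0.0791 V (the root below V_ov).
I_D = (1.79 − 0.0791) / 20.2 = 0.0847 mA.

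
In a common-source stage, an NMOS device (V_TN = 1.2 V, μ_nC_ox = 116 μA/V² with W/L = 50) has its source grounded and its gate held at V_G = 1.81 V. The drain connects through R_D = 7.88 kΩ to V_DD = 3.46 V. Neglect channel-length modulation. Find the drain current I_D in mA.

V_GS = V_G = 1.81 V, so V_ov = 1.81 − 1.2 = 0.61 V.
k_n = μ_nC_ox · (W/L) = 5.8 mA/V².
Assume saturation: I_D = ½ k_n V_ov² = 0.5 × 5.8 × 0.61² = 1.08 mA, giving V_DS = V_DD − I_D R_D = 3.46 − 1.08 × 7.88 = -5.04 V.
But -5.04 V < V_ov = 0.61 V, so the device is actually in triode.
In triode I_D = k_n[V_ov V_DS − ½ V_DS²] and I_D = (V_DD − V_DS)/R_D. Equating: 22.9 V_DS² − 28.88 V_DS + 3.46 = 0, giving V_DS = 0.134 V (the root below V_ov).
I_D = (3.46 − 0.134) / 7.88 = 0.422 mA.

I_D = 0.422 mA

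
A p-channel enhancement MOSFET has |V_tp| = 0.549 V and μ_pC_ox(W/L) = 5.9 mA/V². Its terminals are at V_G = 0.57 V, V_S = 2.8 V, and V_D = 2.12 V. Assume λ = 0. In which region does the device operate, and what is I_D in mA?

Triode; I_D = 5.38 mA

V_SG = V_S − V_G = 2.8 − 0.57 = 2.23 V; V_SD = V_S − V_D = 2.8 − 2.12 = 0.68 V.
V_ov = V_SG − |V_tp| = 2.23 − 0.549 = 1.68 V.
Since V_SD = 0.68 V < V_ov = 1.68 V, the device is in the triode region.
I_D = k_p [V_ov · V_SD − ½ V_SD²] = 5.9 × [1.68 × 0.68 − 0.5 × 0.68²] = 5.38 mA.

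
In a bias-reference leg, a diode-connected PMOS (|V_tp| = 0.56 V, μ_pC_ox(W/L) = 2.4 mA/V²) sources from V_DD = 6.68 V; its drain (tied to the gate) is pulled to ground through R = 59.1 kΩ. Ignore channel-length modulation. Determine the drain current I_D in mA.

I_D = 0.0987 mA

With gate tied to drain, V_SG = V_SD ≥ V_SG − |V_tp|, so the device is in saturation.
KCL at the drain: ½ k_p (V_SG − |V_tp|)² = (V_DD − V_SG)/R.
Let x = V_SG − 0.56. Then 70.9 x² + x − 6.12 = 0, giving x = 0.287 V (positive root), so V_SG = 0.847 V.
I_D = (V_DD − V_SG)/R = (6.68 − 0.847) / 59.1 = 0.0987 mA.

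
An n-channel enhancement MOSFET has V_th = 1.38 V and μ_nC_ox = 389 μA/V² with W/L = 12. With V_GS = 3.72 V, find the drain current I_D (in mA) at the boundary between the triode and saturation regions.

At the boundary V_DS = V_ov = V_GS − V_th = 3.72 − 1.38 = 2.34 V.
k_n = μ_nC_ox · (W/L) = 4.668 mA/V².
I_D = ½ k_n V_ov² = 0.5 × 4.668 × 2.34² = 12.8 mA.

I_D = 12.8 mA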